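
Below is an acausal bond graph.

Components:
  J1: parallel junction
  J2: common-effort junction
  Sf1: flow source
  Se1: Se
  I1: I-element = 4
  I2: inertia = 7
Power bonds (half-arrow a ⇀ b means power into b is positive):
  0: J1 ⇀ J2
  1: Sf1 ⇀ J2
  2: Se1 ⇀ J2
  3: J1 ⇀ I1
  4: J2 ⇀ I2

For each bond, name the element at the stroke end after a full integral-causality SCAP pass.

β1 stroke→Sf1  (Sf1 (Sf) sets flow on bond)
β2 stroke→J2  (Se1: effort source, stroke at far end)
β0 stroke→J1  (0-jn J2 has e-setter on 2)
β4 stroke→I2  (J2 effort already set via bond 2)
β3 stroke→I1  (common-e at J1 fixed by 0)

b0 →J1
b1 →Sf1
b2 →J2
b3 →I1
b4 →I2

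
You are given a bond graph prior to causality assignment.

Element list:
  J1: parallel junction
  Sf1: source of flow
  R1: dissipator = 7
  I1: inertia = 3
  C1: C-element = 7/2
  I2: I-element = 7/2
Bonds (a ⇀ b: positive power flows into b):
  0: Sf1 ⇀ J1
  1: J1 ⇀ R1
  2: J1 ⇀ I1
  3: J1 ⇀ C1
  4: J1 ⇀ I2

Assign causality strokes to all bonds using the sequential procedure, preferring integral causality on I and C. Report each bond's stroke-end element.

β0 |Sf1  (Sf1 fixes flow; stroke at Sf1)
β2 |I1  (I1 integral (f out))
β3 |J1  (prefer integral on C1)
β1 |R1  (0-jn J1 has e-setter on 3)
β4 |I2  (0-jn J1 has e-setter on 3)

b0 stroke→Sf1
b1 stroke→R1
b2 stroke→I1
b3 stroke→J1
b4 stroke→I2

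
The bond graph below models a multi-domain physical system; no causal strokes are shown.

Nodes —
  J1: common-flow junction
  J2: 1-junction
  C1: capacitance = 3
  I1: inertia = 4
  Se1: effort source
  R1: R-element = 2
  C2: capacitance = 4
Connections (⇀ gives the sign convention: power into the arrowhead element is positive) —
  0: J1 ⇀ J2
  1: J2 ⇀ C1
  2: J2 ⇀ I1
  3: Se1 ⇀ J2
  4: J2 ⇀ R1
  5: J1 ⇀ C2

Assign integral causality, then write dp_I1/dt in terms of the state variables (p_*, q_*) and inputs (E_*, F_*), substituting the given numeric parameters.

dp_I1/dt = E_Se1 - p_I1/2 - q_C1/3 - q_C2/4

bond 3 |J2  (Se1 fixes effort; stroke away)
bond 1 |J2  (prefer integral on C1)
bond 2 |I1  (prefer integral on I1)
bond 0 |J2  (1-jn J2 has f-setter on 2)
bond 4 |J2  (1-jn J2 has f-setter on 2)
bond 5 |J1  (1-jn J1 has f-setter on 0)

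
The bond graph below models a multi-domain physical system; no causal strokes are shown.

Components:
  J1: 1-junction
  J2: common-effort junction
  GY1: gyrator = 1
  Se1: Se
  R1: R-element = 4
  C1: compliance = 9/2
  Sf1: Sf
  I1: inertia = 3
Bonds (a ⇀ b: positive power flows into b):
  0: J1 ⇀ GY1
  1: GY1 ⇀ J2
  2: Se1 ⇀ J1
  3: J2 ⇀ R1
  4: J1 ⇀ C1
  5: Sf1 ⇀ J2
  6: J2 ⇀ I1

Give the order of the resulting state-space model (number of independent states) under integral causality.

2  (C1, I1 all integral)

b2 →J1  (source Se1 imposes e)
b5 →Sf1  (source Sf1 imposes f)
b4 →J1  (prefer integral on C1)
b0 →GY1  (only one flow-in slot at J1)
b1 →GY1  (GY GY1: same side as bond 0)
b6 →I1  (I1 outputs flow p/I1)
b3 →J2  (J2: last free bond brings effort in)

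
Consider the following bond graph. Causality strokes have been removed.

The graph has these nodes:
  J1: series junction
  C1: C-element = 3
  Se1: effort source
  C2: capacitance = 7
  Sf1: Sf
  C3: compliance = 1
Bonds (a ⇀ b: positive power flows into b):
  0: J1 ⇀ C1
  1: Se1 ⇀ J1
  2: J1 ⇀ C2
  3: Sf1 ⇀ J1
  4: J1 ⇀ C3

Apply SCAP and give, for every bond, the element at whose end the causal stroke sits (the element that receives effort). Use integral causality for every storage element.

β1 stroke at J1  (source Se1 imposes e)
β3 stroke at Sf1  (Sf1 fixes flow; stroke at Sf1)
β0 stroke at J1  (common-f at J1 fixed by 3)
β2 stroke at J1  (J1 flow already set via bond 3)
β4 stroke at J1  (J1 flow already set via bond 3)

b0 stroke→J1
b1 stroke→J1
b2 stroke→J1
b3 stroke→Sf1
b4 stroke→J1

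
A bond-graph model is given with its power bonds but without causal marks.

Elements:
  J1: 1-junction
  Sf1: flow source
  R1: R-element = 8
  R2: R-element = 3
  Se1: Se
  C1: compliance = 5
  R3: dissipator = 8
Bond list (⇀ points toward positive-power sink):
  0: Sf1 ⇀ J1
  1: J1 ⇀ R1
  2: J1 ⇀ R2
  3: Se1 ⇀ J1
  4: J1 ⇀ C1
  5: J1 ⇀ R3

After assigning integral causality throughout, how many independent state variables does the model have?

bond 0 |Sf1  (Sf1: flow source, stroke at near end)
bond 3 |J1  (Se1: effort source, stroke at far end)
bond 1 |J1  (J1 flow already set via bond 0)
bond 2 |J1  (J1 flow already set via bond 0)
bond 4 |J1  (J1 flow already set via bond 0)
bond 5 |J1  (J1 flow already set via bond 0)

1  (C1 all integral)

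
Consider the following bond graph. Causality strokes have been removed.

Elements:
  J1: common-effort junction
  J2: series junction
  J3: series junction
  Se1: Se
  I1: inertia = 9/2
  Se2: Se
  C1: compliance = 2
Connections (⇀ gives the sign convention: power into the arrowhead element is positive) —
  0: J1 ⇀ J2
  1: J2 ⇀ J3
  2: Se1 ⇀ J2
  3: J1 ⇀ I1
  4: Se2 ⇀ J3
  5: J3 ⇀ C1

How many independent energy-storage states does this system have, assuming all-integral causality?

b2 |J2  (Se1 (Se) sets effort on bond)
b4 |J3  (Se2: effort source, stroke at far end)
b3 |I1  (I1 outputs flow p/I1)
b0 |J1  (J1 needs exactly one e-in)
b1 |J2  (J2: bond 0 brought flow, rest push out)
b5 |J3  (1-jn J3 has f-setter on 1)

2  (C1, I1 all integral)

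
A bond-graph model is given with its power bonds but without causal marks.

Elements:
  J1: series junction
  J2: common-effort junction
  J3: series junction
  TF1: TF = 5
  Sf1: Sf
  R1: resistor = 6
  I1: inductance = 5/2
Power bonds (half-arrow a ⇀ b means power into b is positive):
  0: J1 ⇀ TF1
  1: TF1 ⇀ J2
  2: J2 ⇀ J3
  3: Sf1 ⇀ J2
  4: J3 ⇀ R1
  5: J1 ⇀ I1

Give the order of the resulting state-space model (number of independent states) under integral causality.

1  (I1 all integral)

β3 stroke at Sf1  (source Sf1 imposes f)
β5 stroke at I1  (I1 integral (f out))
β0 stroke at J1  (1-jn J1 has f-setter on 5)
β1 stroke at TF1  (through TF1, causality passes straight; one stroke at TF1)
β2 stroke at J2  (closing 0-jn rule on J2)
β4 stroke at J3  (J3: bond 2 brought flow, rest push out)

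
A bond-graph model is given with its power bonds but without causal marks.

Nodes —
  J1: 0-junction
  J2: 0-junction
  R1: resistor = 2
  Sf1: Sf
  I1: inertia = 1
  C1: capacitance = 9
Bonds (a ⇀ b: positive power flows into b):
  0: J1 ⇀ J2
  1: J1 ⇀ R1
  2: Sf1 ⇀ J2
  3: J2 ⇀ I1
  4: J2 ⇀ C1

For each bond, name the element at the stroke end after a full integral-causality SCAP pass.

β2 →Sf1  (Sf1: flow source, stroke at near end)
β3 →I1  (I1 outputs flow p/I1)
β4 →J2  (C1: C, integral causality)
β0 →J1  (0-jn J2 has e-setter on 4)
β1 →R1  (common-e at J1 fixed by 0)

β0 |J1
β1 |R1
β2 |Sf1
β3 |I1
β4 |J2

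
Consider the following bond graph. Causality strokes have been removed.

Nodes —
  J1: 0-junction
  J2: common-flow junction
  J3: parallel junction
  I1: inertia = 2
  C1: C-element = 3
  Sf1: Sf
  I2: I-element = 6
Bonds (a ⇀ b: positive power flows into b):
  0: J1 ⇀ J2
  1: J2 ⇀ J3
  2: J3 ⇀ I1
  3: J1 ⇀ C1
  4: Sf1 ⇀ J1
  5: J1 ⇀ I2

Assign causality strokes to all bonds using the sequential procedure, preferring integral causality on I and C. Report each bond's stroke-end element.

bond 0 stroke→J2
bond 1 stroke→J3
bond 2 stroke→I1
bond 3 stroke→J1
bond 4 stroke→Sf1
bond 5 stroke→I2

β4 |Sf1  (source Sf1 imposes f)
β2 |I1  (I1: I, integral causality)
β1 |J3  (closing 0-jn rule on J3)
β0 |J2  (common-f at J2 fixed by 1)
β3 |J1  (prefer integral on C1)
β5 |I2  (common-e at J1 fixed by 3)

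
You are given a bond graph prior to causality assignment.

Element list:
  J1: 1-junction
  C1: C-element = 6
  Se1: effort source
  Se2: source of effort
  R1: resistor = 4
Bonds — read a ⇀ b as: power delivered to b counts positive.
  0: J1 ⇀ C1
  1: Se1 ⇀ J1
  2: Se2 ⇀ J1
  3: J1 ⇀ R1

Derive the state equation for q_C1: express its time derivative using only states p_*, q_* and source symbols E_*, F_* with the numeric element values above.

dq_C1/dt = E_Se1/4 + E_Se2/4 - q_C1/24

#1 |J1  (Se1 fixes effort; stroke away)
#2 |J1  (Se2 (Se) sets effort on bond)
#0 |J1  (prefer integral on C1)
#3 |R1  (J1: last free bond brings flow in)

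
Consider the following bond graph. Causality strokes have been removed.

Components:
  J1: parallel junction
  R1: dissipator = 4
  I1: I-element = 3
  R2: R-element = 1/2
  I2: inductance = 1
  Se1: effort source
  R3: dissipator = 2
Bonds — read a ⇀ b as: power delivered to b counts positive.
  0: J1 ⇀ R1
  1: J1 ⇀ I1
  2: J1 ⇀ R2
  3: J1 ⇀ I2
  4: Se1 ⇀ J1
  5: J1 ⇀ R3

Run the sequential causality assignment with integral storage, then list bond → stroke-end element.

bond 0 |R1
bond 1 |I1
bond 2 |R2
bond 3 |I2
bond 4 |J1
bond 5 |R3

#4 →J1  (Se1: effort source, stroke at far end)
#0 →R1  (J1: bond 4 brought effort, rest push out)
#1 →I1  (J1 effort already set via bond 4)
#2 →R2  (common-e at J1 fixed by 4)
#3 →I2  (J1 effort already set via bond 4)
#5 →R3  (0-jn J1 has e-setter on 4)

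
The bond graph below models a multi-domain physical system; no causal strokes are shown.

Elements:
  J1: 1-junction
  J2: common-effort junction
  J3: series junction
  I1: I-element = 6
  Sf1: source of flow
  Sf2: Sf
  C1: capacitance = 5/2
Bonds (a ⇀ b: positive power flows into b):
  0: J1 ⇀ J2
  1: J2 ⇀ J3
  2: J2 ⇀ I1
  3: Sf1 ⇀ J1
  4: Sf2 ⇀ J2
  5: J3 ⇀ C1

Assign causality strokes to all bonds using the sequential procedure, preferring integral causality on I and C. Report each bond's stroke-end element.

#0 →J1
#1 →J2
#2 →I1
#3 →Sf1
#4 →Sf2
#5 →J3

bond 3 stroke at Sf1  (Sf1 (Sf) sets flow on bond)
bond 4 stroke at Sf2  (source Sf2 imposes f)
bond 0 stroke at J1  (J1: bond 3 brought flow, rest push out)
bond 2 stroke at I1  (I1 outputs flow p/I1)
bond 1 stroke at J2  (J2: last free bond brings effort in)
bond 5 stroke at J3  (J3 flow already set via bond 1)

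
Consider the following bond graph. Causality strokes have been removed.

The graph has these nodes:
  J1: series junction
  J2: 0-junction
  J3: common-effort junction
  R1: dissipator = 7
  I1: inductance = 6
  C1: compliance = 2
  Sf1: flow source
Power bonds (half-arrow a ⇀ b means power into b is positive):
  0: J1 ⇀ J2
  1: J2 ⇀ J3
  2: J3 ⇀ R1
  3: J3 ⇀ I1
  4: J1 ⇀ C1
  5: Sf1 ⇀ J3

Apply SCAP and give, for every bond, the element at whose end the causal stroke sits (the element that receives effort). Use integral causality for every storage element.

β5 |Sf1  (Sf1: flow source, stroke at near end)
β3 |I1  (prefer integral on I1)
β4 |J1  (C1 outputs effort q/C1)
β0 |J2  (only one flow-in slot at J1)
β1 |J3  (0-jn J2 has e-setter on 0)
β2 |R1  (J3: bond 1 brought effort, rest push out)

bond 0 |J2
bond 1 |J3
bond 2 |R1
bond 3 |I1
bond 4 |J1
bond 5 |Sf1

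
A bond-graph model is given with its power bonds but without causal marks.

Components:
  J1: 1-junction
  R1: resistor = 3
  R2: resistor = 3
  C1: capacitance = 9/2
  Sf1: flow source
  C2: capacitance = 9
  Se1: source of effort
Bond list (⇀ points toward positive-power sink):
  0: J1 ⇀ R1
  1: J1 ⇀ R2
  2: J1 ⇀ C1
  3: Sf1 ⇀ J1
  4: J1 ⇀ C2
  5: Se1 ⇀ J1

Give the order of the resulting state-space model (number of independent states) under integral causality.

2  (C1, C2 all integral)

bond 3 stroke at Sf1  (Sf1 fixes flow; stroke at Sf1)
bond 5 stroke at J1  (source Se1 imposes e)
bond 0 stroke at J1  (J1 flow already set via bond 3)
bond 1 stroke at J1  (J1 flow already set via bond 3)
bond 2 stroke at J1  (1-jn J1 has f-setter on 3)
bond 4 stroke at J1  (common-f at J1 fixed by 3)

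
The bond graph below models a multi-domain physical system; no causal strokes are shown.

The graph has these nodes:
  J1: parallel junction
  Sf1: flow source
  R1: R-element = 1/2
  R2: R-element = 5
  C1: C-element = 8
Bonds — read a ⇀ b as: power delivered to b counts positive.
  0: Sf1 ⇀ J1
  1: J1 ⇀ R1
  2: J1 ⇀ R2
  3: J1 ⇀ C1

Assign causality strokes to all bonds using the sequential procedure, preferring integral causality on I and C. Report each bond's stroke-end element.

β0 stroke at Sf1
β1 stroke at R1
β2 stroke at R2
β3 stroke at J1

bond 0 →Sf1  (source Sf1 imposes f)
bond 3 →J1  (prefer integral on C1)
bond 1 →R1  (0-jn J1 has e-setter on 3)
bond 2 →R2  (J1 effort already set via bond 3)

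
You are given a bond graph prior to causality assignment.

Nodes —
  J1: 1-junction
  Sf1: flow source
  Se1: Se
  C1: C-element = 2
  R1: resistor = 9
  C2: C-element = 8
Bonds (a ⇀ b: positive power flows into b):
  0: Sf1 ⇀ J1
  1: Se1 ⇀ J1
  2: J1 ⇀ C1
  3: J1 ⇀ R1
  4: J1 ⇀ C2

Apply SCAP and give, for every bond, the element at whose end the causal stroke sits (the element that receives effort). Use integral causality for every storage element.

b0 stroke→Sf1  (source Sf1 imposes f)
b1 stroke→J1  (source Se1 imposes e)
b2 stroke→J1  (1-jn J1 has f-setter on 0)
b3 stroke→J1  (J1 flow already set via bond 0)
b4 stroke→J1  (common-f at J1 fixed by 0)

b0 |Sf1
b1 |J1
b2 |J1
b3 |J1
b4 |J1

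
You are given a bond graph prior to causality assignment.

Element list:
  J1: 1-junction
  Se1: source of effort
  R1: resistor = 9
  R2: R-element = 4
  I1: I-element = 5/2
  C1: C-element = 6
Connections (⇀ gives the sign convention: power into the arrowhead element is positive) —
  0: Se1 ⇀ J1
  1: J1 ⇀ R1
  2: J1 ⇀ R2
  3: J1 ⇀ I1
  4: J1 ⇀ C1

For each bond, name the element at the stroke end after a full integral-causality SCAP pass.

bond 0 →J1
bond 1 →J1
bond 2 →J1
bond 3 →I1
bond 4 →J1

#0 |J1  (Se1 (Se) sets effort on bond)
#3 |I1  (prefer integral on I1)
#1 |J1  (J1: bond 3 brought flow, rest push out)
#2 |J1  (common-f at J1 fixed by 3)
#4 |J1  (J1: bond 3 brought flow, rest push out)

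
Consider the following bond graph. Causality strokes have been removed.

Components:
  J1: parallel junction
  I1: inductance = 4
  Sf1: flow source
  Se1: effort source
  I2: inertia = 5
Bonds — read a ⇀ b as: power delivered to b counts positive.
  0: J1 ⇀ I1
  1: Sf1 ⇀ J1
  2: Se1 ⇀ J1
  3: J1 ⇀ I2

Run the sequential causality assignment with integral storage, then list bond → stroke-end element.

b1 stroke at Sf1  (Sf1 (Sf) sets flow on bond)
b2 stroke at J1  (Se1 fixes effort; stroke away)
b0 stroke at I1  (J1 effort already set via bond 2)
b3 stroke at I2  (common-e at J1 fixed by 2)

β0 |I1
β1 |Sf1
β2 |J1
β3 |I2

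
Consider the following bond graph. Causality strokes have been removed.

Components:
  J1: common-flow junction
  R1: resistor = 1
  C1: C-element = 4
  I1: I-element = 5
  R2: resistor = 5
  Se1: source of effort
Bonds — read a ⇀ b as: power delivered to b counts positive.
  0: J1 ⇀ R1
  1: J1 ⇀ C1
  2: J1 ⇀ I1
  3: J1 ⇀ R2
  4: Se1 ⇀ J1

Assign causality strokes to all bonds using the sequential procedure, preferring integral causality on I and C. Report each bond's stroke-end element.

#0 stroke at J1
#1 stroke at J1
#2 stroke at I1
#3 stroke at J1
#4 stroke at J1

b4 stroke at J1  (source Se1 imposes e)
b1 stroke at J1  (C1: C, integral causality)
b2 stroke at I1  (prefer integral on I1)
b0 stroke at J1  (1-jn J1 has f-setter on 2)
b3 stroke at J1  (J1: bond 2 brought flow, rest push out)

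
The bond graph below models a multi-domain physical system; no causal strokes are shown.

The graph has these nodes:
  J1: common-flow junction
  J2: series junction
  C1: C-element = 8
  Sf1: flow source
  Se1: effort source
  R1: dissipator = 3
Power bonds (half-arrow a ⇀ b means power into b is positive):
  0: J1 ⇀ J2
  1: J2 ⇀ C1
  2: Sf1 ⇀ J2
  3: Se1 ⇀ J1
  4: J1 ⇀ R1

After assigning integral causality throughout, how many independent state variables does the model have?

#2 stroke at Sf1  (source Sf1 imposes f)
#3 stroke at J1  (source Se1 imposes e)
#0 stroke at J2  (common-f at J2 fixed by 2)
#1 stroke at J2  (J2 flow already set via bond 2)
#4 stroke at J1  (J1: bond 0 brought flow, rest push out)

1  (C1 all integral)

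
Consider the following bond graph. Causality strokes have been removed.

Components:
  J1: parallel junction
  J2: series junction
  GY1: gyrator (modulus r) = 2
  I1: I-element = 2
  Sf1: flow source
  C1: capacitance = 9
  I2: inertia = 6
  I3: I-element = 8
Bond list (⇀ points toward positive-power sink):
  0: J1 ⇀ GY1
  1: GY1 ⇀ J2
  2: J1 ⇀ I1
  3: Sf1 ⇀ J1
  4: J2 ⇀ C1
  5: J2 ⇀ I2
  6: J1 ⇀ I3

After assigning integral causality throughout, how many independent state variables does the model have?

#3 stroke at Sf1  (source Sf1 imposes f)
#2 stroke at I1  (prefer integral on I1)
#4 stroke at J2  (prefer integral on C1)
#5 stroke at I2  (I2 integral (f out))
#1 stroke at J2  (J2: bond 5 brought flow, rest push out)
#0 stroke at J1  (GY1 both-in/both-out from 1)
#6 stroke at I3  (0-jn J1 has e-setter on 0)

4  (C1, I1, I2, I3 all integral)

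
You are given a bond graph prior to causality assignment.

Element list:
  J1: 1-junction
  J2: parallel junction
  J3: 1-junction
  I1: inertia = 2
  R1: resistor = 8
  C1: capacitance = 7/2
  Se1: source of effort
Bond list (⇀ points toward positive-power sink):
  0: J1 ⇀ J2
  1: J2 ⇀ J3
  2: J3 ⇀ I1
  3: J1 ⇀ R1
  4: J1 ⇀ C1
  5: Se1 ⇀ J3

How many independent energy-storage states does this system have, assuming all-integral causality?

b5 |J3  (Se1 fixes effort; stroke away)
b2 |I1  (I1 outputs flow p/I1)
b1 |J3  (common-f at J3 fixed by 2)
b0 |J2  (J2: last free bond brings effort in)
b3 |J1  (1-jn J1 has f-setter on 0)
b4 |J1  (common-f at J1 fixed by 0)

2  (C1, I1 all integral)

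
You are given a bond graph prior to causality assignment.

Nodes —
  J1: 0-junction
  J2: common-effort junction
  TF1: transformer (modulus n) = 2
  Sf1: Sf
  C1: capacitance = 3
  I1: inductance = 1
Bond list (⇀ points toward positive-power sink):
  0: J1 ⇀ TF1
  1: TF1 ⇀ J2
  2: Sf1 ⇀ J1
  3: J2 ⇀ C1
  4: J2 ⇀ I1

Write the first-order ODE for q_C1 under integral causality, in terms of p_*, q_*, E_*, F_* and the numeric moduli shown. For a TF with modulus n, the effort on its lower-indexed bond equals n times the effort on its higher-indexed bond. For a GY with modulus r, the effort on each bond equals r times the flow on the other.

dq_C1/dt = 2*F_Sf1 - p_I1

bond 2 stroke at Sf1  (source Sf1 imposes f)
bond 0 stroke at J1  (J1: last free bond brings effort in)
bond 1 stroke at TF1  (TF TF1: opposite of bond 0)
bond 3 stroke at J2  (C1: C, integral causality)
bond 4 stroke at I1  (common-e at J2 fixed by 3)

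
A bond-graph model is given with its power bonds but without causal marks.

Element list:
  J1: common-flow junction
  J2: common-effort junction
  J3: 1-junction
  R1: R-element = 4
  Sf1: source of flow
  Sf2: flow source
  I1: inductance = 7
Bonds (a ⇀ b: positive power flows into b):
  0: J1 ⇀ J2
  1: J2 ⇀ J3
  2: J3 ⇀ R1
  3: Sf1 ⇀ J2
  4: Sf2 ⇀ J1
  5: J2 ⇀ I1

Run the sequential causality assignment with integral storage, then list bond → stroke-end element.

bond 3 stroke at Sf1  (Sf1 fixes flow; stroke at Sf1)
bond 4 stroke at Sf2  (source Sf2 imposes f)
bond 0 stroke at J1  (J1: bond 4 brought flow, rest push out)
bond 5 stroke at I1  (I1: I, integral causality)
bond 1 stroke at J2  (J2: last free bond brings effort in)
bond 2 stroke at J3  (J3 flow already set via bond 1)

b0 |J1
b1 |J2
b2 |J3
b3 |Sf1
b4 |Sf2
b5 |I1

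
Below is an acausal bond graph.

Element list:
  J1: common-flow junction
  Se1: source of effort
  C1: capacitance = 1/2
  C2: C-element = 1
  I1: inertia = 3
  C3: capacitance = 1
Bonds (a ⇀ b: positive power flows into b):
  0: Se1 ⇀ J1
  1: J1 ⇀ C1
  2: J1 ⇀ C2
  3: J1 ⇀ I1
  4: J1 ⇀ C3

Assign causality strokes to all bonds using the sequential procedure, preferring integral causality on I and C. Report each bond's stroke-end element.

b0 →J1
b1 →J1
b2 →J1
b3 →I1
b4 →J1

#0 →J1  (Se1 fixes effort; stroke away)
#1 →J1  (C1 integral (e out))
#2 →J1  (C2 outputs effort q/C2)
#3 →I1  (prefer integral on I1)
#4 →J1  (common-f at J1 fixed by 3)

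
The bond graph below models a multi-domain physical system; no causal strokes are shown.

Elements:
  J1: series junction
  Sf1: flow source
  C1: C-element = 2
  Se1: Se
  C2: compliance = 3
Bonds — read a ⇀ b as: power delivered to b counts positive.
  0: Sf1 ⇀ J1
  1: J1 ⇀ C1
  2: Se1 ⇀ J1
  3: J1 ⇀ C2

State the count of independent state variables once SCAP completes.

bond 0 stroke at Sf1  (Sf1 fixes flow; stroke at Sf1)
bond 2 stroke at J1  (source Se1 imposes e)
bond 1 stroke at J1  (common-f at J1 fixed by 0)
bond 3 stroke at J1  (common-f at J1 fixed by 0)

2  (C1, C2 all integral)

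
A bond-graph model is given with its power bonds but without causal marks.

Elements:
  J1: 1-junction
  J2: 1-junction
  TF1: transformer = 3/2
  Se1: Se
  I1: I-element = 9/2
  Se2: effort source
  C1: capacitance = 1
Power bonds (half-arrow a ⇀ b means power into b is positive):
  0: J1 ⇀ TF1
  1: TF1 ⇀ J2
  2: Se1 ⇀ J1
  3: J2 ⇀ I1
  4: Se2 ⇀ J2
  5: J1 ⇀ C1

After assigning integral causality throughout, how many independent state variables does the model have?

#2 →J1  (Se1: effort source, stroke at far end)
#4 →J2  (Se2 fixes effort; stroke away)
#3 →I1  (I1: I, integral causality)
#1 →J2  (1-jn J2 has f-setter on 3)
#0 →TF1  (TF TF1: opposite of bond 1)
#5 →J1  (1-jn J1 has f-setter on 0)

2  (C1, I1 all integral)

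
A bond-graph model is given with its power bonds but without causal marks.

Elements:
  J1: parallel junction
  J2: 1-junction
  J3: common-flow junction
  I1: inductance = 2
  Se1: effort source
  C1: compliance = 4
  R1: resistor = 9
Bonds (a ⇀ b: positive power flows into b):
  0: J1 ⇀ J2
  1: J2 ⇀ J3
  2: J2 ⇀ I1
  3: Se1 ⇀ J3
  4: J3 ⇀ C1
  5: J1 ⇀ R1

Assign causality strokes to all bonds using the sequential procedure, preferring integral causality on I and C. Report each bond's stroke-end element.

β3 stroke at J3  (Se1 fixes effort; stroke away)
β2 stroke at I1  (I1: I, integral causality)
β0 stroke at J2  (J2: bond 2 brought flow, rest push out)
β1 stroke at J2  (1-jn J2 has f-setter on 2)
β4 stroke at J3  (1-jn J3 has f-setter on 1)
β5 stroke at J1  (J1: last free bond brings effort in)

β0 stroke→J2
β1 stroke→J2
β2 stroke→I1
β3 stroke→J3
β4 stroke→J3
β5 stroke→J1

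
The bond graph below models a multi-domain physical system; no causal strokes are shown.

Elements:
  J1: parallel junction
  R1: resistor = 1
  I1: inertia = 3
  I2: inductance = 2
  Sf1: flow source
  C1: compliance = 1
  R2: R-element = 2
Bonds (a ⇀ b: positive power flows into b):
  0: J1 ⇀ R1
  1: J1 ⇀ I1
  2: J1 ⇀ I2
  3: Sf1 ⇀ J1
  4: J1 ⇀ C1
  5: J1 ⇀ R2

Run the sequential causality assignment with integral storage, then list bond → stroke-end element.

bond 3 →Sf1  (Sf1 (Sf) sets flow on bond)
bond 1 →I1  (I1 outputs flow p/I1)
bond 2 →I2  (I2 outputs flow p/I2)
bond 4 →J1  (C1 outputs effort q/C1)
bond 0 →R1  (J1: bond 4 brought effort, rest push out)
bond 5 →R2  (0-jn J1 has e-setter on 4)

b0 stroke at R1
b1 stroke at I1
b2 stroke at I2
b3 stroke at Sf1
b4 stroke at J1
b5 stroke at R2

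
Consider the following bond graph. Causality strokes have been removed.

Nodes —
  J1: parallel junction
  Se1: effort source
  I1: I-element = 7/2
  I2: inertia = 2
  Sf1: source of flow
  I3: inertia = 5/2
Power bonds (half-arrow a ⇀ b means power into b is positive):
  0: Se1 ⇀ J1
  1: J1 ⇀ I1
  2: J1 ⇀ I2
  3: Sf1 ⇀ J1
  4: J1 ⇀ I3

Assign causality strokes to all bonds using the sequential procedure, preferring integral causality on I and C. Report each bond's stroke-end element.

#0 stroke at J1  (Se1 (Se) sets effort on bond)
#3 stroke at Sf1  (source Sf1 imposes f)
#1 stroke at I1  (J1 effort already set via bond 0)
#2 stroke at I2  (0-jn J1 has e-setter on 0)
#4 stroke at I3  (0-jn J1 has e-setter on 0)

b0 →J1
b1 →I1
b2 →I2
b3 →Sf1
b4 →I3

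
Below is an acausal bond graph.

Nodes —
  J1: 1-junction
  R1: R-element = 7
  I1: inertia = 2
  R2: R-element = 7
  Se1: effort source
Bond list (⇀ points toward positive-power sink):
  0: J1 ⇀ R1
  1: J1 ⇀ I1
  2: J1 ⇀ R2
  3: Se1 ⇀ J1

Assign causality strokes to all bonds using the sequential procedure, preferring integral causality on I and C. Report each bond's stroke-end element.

b0 |J1
b1 |I1
b2 |J1
b3 |J1

b3 stroke at J1  (Se1: effort source, stroke at far end)
b1 stroke at I1  (I1 integral (f out))
b0 stroke at J1  (J1: bond 1 brought flow, rest push out)
b2 stroke at J1  (1-jn J1 has f-setter on 1)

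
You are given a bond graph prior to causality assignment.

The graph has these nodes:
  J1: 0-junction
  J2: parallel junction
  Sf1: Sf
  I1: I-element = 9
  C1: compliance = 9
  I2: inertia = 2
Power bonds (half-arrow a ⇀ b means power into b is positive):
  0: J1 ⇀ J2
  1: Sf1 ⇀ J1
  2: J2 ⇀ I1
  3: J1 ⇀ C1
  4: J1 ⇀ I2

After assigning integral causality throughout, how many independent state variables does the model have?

bond 1 stroke→Sf1  (Sf1 (Sf) sets flow on bond)
bond 2 stroke→I1  (I1 integral (f out))
bond 0 stroke→J2  (only one effort-in slot at J2)
bond 3 stroke→J1  (C1 integral (e out))
bond 4 stroke→I2  (J1: bond 3 brought effort, rest push out)

3  (C1, I1, I2 all integral)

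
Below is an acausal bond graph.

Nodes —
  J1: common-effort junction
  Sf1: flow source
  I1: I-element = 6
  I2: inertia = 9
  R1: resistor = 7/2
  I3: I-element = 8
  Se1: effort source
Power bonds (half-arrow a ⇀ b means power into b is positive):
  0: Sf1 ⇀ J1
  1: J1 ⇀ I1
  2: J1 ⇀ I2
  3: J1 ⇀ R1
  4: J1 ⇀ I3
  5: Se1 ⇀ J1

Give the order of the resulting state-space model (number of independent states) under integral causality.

bond 0 stroke at Sf1  (Sf1 fixes flow; stroke at Sf1)
bond 5 stroke at J1  (source Se1 imposes e)
bond 1 stroke at I1  (J1 effort already set via bond 5)
bond 2 stroke at I2  (J1: bond 5 brought effort, rest push out)
bond 3 stroke at R1  (J1: bond 5 brought effort, rest push out)
bond 4 stroke at I3  (0-jn J1 has e-setter on 5)

3  (I1, I2, I3 all integral)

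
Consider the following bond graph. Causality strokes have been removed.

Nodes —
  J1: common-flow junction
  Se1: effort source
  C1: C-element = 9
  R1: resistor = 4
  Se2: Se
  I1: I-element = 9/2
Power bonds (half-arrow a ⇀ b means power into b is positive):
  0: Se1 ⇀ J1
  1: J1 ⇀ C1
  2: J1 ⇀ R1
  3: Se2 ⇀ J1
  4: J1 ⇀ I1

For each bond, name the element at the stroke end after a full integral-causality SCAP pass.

#0 stroke→J1
#1 stroke→J1
#2 stroke→J1
#3 stroke→J1
#4 stroke→I1

#0 stroke at J1  (Se1 fixes effort; stroke away)
#3 stroke at J1  (Se2: effort source, stroke at far end)
#1 stroke at J1  (C1: C, integral causality)
#4 stroke at I1  (I1: I, integral causality)
#2 stroke at J1  (J1 flow already set via bond 4)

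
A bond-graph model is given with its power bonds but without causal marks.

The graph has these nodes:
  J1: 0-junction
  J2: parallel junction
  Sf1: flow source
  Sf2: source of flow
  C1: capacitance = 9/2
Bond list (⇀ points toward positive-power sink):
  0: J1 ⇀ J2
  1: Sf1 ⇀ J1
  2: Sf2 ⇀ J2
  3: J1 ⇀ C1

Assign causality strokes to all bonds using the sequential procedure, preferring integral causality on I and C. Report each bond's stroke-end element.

bond 1 stroke→Sf1  (Sf1 (Sf) sets flow on bond)
bond 2 stroke→Sf2  (Sf2 fixes flow; stroke at Sf2)
bond 0 stroke→J2  (only one effort-in slot at J2)
bond 3 stroke→J1  (J1 needs exactly one e-in)

#0 stroke→J2
#1 stroke→Sf1
#2 stroke→Sf2
#3 stroke→J1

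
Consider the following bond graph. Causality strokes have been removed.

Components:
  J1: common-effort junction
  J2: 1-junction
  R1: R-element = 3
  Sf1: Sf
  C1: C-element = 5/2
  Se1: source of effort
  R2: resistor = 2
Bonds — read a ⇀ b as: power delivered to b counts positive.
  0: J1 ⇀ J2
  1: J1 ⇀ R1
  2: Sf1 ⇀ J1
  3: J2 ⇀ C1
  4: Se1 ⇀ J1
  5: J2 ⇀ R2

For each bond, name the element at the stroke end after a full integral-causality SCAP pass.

β0 stroke→J2
β1 stroke→R1
β2 stroke→Sf1
β3 stroke→J2
β4 stroke→J1
β5 stroke→R2

β2 →Sf1  (Sf1: flow source, stroke at near end)
β4 →J1  (Se1 fixes effort; stroke away)
β0 →J2  (common-e at J1 fixed by 4)
β1 →R1  (J1: bond 4 brought effort, rest push out)
β3 →J2  (C1 outputs effort q/C1)
β5 →R2  (only one flow-in slot at J2)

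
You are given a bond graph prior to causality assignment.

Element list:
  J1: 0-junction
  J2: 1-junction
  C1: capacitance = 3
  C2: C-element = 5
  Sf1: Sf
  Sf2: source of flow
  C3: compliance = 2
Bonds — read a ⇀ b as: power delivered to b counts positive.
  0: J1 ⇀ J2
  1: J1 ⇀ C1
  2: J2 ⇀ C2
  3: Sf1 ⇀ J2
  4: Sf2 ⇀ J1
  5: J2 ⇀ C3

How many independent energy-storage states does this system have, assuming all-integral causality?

bond 3 stroke→Sf1  (Sf1 (Sf) sets flow on bond)
bond 4 stroke→Sf2  (source Sf2 imposes f)
bond 0 stroke→J2  (J2 flow already set via bond 3)
bond 2 stroke→J2  (J2 flow already set via bond 3)
bond 5 stroke→J2  (common-f at J2 fixed by 3)
bond 1 stroke→J1  (J1 needs exactly one e-in)

3  (C1, C2, C3 all integral)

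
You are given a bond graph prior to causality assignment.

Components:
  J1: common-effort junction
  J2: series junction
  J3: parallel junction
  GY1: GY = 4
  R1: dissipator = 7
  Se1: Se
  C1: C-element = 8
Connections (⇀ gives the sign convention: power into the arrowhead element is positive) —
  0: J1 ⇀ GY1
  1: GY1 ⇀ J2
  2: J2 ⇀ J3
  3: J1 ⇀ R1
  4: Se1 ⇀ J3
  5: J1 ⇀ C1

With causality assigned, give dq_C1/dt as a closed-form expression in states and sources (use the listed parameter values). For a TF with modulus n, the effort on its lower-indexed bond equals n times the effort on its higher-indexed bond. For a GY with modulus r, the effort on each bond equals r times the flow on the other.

#4 →J3  (Se1: effort source, stroke at far end)
#2 →J2  (common-e at J3 fixed by 4)
#1 →GY1  (closing 1-jn rule on J2)
#0 →GY1  (GY GY1: same side as bond 1)
#5 →J1  (C1: C, integral causality)
#3 →R1  (0-jn J1 has e-setter on 5)

dq_C1/dt = -E_Se1/4 - q_C1/56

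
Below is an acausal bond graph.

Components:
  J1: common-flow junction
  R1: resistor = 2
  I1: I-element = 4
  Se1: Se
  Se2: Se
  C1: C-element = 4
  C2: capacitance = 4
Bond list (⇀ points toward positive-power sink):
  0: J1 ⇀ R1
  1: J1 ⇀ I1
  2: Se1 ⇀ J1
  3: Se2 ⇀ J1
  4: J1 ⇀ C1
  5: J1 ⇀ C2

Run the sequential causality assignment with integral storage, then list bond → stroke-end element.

β0 stroke at J1
β1 stroke at I1
β2 stroke at J1
β3 stroke at J1
β4 stroke at J1
β5 stroke at J1

β2 →J1  (Se1 fixes effort; stroke away)
β3 →J1  (Se2 fixes effort; stroke away)
β1 →I1  (I1 integral (f out))
β0 →J1  (J1: bond 1 brought flow, rest push out)
β4 →J1  (J1 flow already set via bond 1)
β5 →J1  (J1 flow already set via bond 1)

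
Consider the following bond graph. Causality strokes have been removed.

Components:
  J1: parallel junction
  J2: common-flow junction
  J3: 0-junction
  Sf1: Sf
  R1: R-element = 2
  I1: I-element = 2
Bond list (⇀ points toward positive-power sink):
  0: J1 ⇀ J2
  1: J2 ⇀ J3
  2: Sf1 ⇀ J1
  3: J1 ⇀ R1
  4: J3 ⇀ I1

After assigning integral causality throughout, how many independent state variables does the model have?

bond 2 stroke at Sf1  (Sf1 fixes flow; stroke at Sf1)
bond 4 stroke at I1  (I1 outputs flow p/I1)
bond 1 stroke at J3  (only one effort-in slot at J3)
bond 0 stroke at J2  (J2: bond 1 brought flow, rest push out)
bond 3 stroke at J1  (J1 needs exactly one e-in)

1  (I1 all integral)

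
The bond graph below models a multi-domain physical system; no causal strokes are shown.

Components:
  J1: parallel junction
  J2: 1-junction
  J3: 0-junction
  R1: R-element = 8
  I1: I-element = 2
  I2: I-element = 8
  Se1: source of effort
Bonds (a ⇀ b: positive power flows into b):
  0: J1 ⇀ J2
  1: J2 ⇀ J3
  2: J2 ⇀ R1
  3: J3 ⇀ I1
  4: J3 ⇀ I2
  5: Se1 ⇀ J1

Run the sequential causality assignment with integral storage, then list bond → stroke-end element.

β0 stroke→J2
β1 stroke→J3
β2 stroke→J2
β3 stroke→I1
β4 stroke→I2
β5 stroke→J1

bond 5 →J1  (Se1: effort source, stroke at far end)
bond 0 →J2  (common-e at J1 fixed by 5)
bond 3 →I1  (prefer integral on I1)
bond 4 →I2  (prefer integral on I2)
bond 1 →J3  (closing 0-jn rule on J3)
bond 2 →J2  (J2 flow already set via bond 1)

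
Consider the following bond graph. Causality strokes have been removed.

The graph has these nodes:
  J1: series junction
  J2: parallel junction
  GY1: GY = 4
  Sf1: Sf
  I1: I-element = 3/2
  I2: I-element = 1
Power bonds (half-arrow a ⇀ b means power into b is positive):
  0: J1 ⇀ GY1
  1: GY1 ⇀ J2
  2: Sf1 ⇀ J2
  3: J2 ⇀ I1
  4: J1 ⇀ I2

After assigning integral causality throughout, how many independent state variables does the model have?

2  (I1, I2 all integral)

b2 →Sf1  (source Sf1 imposes f)
b3 →I1  (I1: I, integral causality)
b1 →J2  (closing 0-jn rule on J2)
b0 →J1  (GY1 both-in/both-out from 1)
b4 →I2  (closing 1-jn rule on J1)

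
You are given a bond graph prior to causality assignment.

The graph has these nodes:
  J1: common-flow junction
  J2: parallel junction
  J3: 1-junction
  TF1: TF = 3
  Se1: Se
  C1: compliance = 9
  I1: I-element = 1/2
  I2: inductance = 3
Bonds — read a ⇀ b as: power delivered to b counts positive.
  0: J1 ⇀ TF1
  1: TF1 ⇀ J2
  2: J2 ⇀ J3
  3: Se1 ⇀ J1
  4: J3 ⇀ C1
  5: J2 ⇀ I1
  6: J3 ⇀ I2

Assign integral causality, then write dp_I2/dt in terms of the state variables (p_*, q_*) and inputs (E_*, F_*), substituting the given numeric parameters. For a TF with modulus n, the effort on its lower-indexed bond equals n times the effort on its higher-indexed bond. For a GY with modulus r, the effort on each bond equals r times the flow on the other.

dp_I2/dt = E_Se1/3 - q_C1/9

β3 →J1  (Se1 (Se) sets effort on bond)
β0 →TF1  (closing 1-jn rule on J1)
β1 →J2  (TF1 one-in-one-out from 0)
β2 →J3  (0-jn J2 has e-setter on 1)
β5 →I1  (J2: bond 1 brought effort, rest push out)
β4 →J3  (C1 outputs effort q/C1)
β6 →I2  (closing 1-jn rule on J3)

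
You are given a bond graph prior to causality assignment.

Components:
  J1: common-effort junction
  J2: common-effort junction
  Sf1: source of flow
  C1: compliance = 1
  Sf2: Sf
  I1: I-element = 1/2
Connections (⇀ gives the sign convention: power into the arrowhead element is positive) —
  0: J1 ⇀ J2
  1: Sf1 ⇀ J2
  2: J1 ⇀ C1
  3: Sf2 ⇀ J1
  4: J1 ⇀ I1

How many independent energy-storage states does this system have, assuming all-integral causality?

bond 1 →Sf1  (Sf1 fixes flow; stroke at Sf1)
bond 3 →Sf2  (source Sf2 imposes f)
bond 0 →J2  (J2 needs exactly one e-in)
bond 2 →J1  (C1 integral (e out))
bond 4 →I1  (0-jn J1 has e-setter on 2)

2  (C1, I1 all integral)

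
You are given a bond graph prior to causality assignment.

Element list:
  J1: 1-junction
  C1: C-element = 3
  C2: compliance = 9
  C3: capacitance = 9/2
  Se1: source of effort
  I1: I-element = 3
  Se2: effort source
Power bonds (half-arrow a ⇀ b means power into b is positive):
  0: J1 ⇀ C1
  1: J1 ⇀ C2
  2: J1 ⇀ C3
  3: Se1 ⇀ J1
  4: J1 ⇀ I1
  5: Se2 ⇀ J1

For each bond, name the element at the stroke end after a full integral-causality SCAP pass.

β0 →J1
β1 →J1
β2 →J1
β3 →J1
β4 →I1
β5 →J1

β3 stroke at J1  (Se1: effort source, stroke at far end)
β5 stroke at J1  (Se2 (Se) sets effort on bond)
β0 stroke at J1  (C1 outputs effort q/C1)
β1 stroke at J1  (C2: C, integral causality)
β2 stroke at J1  (C3 integral (e out))
β4 stroke at I1  (closing 1-jn rule on J1)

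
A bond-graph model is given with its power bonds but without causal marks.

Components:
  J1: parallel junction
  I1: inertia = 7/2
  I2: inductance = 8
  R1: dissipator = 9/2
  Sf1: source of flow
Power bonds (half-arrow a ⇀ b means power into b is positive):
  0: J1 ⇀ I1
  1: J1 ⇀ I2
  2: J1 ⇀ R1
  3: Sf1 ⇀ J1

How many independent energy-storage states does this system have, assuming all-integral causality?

2  (I1, I2 all integral)

β3 stroke at Sf1  (Sf1 fixes flow; stroke at Sf1)
β0 stroke at I1  (prefer integral on I1)
β1 stroke at I2  (prefer integral on I2)
β2 stroke at J1  (only one effort-in slot at J1)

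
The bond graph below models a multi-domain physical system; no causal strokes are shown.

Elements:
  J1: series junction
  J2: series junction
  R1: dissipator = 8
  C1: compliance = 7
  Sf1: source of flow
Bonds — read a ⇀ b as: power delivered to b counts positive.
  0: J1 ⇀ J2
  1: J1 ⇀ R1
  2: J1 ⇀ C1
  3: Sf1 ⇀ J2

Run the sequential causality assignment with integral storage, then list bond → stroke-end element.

β0 stroke at J2
β1 stroke at J1
β2 stroke at J1
β3 stroke at Sf1

bond 3 stroke at Sf1  (source Sf1 imposes f)
bond 0 stroke at J2  (J2: bond 3 brought flow, rest push out)
bond 1 stroke at J1  (common-f at J1 fixed by 0)
bond 2 stroke at J1  (common-f at J1 fixed by 0)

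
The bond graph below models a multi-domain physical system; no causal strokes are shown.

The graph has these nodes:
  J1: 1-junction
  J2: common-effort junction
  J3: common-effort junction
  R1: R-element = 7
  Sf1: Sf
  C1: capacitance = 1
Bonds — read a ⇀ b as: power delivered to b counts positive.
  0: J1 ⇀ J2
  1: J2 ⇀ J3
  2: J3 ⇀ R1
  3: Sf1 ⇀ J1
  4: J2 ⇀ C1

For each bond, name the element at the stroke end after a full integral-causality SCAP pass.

bond 3 stroke→Sf1  (Sf1 fixes flow; stroke at Sf1)
bond 0 stroke→J1  (1-jn J1 has f-setter on 3)
bond 4 stroke→J2  (C1 outputs effort q/C1)
bond 1 stroke→J3  (J2: bond 4 brought effort, rest push out)
bond 2 stroke→R1  (J3 effort already set via bond 1)

β0 →J1
β1 →J3
β2 →R1
β3 →Sf1
β4 →J2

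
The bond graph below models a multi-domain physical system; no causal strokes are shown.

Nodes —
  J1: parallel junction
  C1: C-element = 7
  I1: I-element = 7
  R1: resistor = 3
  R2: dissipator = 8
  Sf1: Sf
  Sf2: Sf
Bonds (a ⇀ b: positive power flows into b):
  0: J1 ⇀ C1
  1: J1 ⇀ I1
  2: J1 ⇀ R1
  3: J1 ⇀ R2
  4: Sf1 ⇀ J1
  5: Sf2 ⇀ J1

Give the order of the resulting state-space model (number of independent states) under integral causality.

2  (C1, I1 all integral)

#4 →Sf1  (Sf1 (Sf) sets flow on bond)
#5 →Sf2  (Sf2: flow source, stroke at near end)
#0 →J1  (C1 outputs effort q/C1)
#1 →I1  (J1: bond 0 brought effort, rest push out)
#2 →R1  (common-e at J1 fixed by 0)
#3 →R2  (J1 effort already set via bond 0)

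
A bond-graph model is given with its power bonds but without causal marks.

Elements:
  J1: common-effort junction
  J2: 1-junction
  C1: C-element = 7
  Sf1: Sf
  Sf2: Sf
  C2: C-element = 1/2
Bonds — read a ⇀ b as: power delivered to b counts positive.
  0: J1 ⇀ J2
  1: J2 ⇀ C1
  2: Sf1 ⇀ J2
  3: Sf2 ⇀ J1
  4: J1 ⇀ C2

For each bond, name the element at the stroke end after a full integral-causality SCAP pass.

β0 →J2
β1 →J2
β2 →Sf1
β3 →Sf2
β4 →J1

b2 |Sf1  (source Sf1 imposes f)
b3 |Sf2  (source Sf2 imposes f)
b0 |J2  (common-f at J2 fixed by 2)
b1 |J2  (common-f at J2 fixed by 2)
b4 |J1  (J1 needs exactly one e-in)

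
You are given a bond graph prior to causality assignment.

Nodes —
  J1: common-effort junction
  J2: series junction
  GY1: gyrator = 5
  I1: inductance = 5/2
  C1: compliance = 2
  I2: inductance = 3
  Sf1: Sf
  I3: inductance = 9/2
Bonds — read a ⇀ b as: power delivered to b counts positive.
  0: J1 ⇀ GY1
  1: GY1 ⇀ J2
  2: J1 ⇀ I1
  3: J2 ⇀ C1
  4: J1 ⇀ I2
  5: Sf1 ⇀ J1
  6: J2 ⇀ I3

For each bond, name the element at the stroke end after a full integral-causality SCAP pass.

bond 5 →Sf1  (Sf1 (Sf) sets flow on bond)
bond 2 →I1  (prefer integral on I1)
bond 3 →J2  (C1 integral (e out))
bond 4 →I2  (prefer integral on I2)
bond 0 →J1  (closing 0-jn rule on J1)
bond 1 →J2  (through GY1, causality inverts; strokes same side of GY1)
bond 6 →I3  (J2 needs exactly one f-in)

bond 0 |J1
bond 1 |J2
bond 2 |I1
bond 3 |J2
bond 4 |I2
bond 5 |Sf1
bond 6 |I3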